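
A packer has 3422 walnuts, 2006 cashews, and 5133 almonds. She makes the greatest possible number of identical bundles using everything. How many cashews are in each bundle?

34

Number of bundles = gcd(3422, 2006, 5133).
3422 = 2 × 29 × 59
2006 = 2 × 17 × 59
5133 = 3 × 29 × 59
gcd(3422, 2006, 5133) = 59.
cashews per bundle = 2006 / 59 = 34.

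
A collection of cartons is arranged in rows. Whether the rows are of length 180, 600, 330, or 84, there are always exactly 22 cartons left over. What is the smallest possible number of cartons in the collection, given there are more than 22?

N − 22 must be a common multiple of 180, 600, 330, and 84.
180 = 2^2 × 3^2 × 5
600 = 2^3 × 3 × 5^2
330 = 2 × 3 × 5 × 11
84 = 2^2 × 3 × 7
LCM(180, 600, 330, 84) = 2^3 × 3^2 × 5^2 × 7 × 11 = 138600.
Smallest N > 22 is LCM + 22 = 138600 + 22 = 138622.

138622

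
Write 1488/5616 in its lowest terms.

31/117

1488 = 2^4 × 3 × 31
5616 = 2^4 × 3^3 × 13
gcd(1488, 5616) = 2^4 × 3 = 48.
Divide numerator and denominator by 48: 1488/5616 = 31/117.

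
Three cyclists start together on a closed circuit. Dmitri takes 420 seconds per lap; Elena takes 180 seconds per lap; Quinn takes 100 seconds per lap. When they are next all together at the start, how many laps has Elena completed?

They are all back at their starting positions together after one LCM of the periods.
420 = 2^2 × 3 × 5 × 7
180 = 2^2 × 3^2 × 5
100 = 2^2 × 5^2
LCM(420, 180, 100) = 2^2 × 3^2 × 5^2 × 7 = 6300.
Laps for period 180: 6300 / 180 = 35.

35 laps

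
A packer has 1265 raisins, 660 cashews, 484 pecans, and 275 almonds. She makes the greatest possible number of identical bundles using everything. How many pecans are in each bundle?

Number of bundles = gcd(1265, 660, 484, 275).
1265 = 5 × 11 × 23
660 = 2^2 × 3 × 5 × 11
484 = 2^2 × 11^2
275 = 5^2 × 11
gcd(1265, 660, 484, 275) = 11.
pecans per bundle = 484 / 11 = 44.

44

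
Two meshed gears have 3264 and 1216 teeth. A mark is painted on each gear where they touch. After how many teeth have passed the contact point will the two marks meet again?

They coincide at every common multiple of the periods; the first is the LCM.
3264 = 2^6 × 3 × 17
1216 = 2^6 × 19
LCM(3264, 1216) = 2^6 × 3 × 17 × 19 = 62016.

62016 teeth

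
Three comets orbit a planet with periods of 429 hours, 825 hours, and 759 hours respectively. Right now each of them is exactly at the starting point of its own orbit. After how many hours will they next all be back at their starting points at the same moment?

246675 hours

They coincide at every common multiple of the periods; the first is the LCM.
429 = 3 × 11 × 13
825 = 3 × 5^2 × 11
759 = 3 × 11 × 23
LCM(429, 825, 759) = 3 × 5^2 × 11 × 13 × 23 = 246675.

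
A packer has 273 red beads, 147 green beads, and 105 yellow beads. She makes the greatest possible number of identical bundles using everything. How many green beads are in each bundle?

Number of bundles = gcd(273, 147, 105).
273 = 3 × 7 × 13
147 = 3 × 7^2
105 = 3 × 5 × 7
gcd(273, 147, 105) = 3 × 7 = 21.
green beads per bundle = 147 / 21 = 7.

7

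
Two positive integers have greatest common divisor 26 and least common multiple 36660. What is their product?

For any two positive integers, gcd × lcm = product = 26 × 36660 = 953160.

953160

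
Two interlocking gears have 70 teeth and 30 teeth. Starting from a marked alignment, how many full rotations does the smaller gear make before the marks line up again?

The first common completion time is the LCM of the periods.
70 = 2 × 5 × 7
30 = 2 × 3 × 5
LCM(70, 30) = 2 × 3 × 5 × 7 = 210.
Rotations for period 30: 210 / 30 = 7.

7 rotations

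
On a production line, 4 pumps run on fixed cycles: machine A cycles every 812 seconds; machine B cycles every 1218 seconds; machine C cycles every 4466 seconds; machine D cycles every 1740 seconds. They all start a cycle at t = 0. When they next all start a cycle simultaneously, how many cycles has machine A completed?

All finish a whole number of cycles simultaneously at t = LCM of the periods.
812 = 2^2 × 7 × 29
1218 = 2 × 3 × 7 × 29
4466 = 2 × 7 × 11 × 29
1740 = 2^2 × 3 × 5 × 29
LCM(812, 1218, 4466, 1740) = 2^2 × 3 × 5 × 7 × 11 × 29 = 133980.
Cycles for period 812: 133980 / 812 = 165.

165 cycles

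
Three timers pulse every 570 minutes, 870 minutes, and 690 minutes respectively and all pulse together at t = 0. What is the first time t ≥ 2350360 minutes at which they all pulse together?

Joint pulses occur at multiples of LCM(570, 870, 690).
570 = 2 × 3 × 5 × 19
870 = 2 × 3 × 5 × 29
690 = 2 × 3 × 5 × 23
LCM(570, 870, 690) = 2 × 3 × 5 × 19 × 23 × 29 = 380190.
Smallest multiple of 380190 that is ≥ 2350360: ⌈2350360/380190⌉ × 380190 = 7 × 380190 = 2661330.

2661330 minutes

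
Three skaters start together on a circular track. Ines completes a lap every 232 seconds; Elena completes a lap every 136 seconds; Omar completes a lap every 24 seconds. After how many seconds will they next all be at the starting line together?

11832 seconds

We need the least common multiple of the intervals.
232 = 2^3 × 29
136 = 2^3 × 17
24 = 2^3 × 3
LCM(232, 136, 24) = 2^3 × 3 × 17 × 29 = 11832.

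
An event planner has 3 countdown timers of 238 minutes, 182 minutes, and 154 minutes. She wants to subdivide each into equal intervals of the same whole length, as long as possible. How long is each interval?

The interval must divide each timer length; the longest such is the gcd.
238 = 2 × 7 × 17
182 = 2 × 7 × 13
154 = 2 × 7 × 11
gcd(238, 182, 154) = 2 × 7 = 14.

14 minutes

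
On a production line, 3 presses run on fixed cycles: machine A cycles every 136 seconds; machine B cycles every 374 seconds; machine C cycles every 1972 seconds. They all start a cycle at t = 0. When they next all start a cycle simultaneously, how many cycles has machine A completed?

319 cycles

All finish a whole number of cycles simultaneously at t = LCM of the periods.
136 = 2^3 × 17
374 = 2 × 11 × 17
1972 = 2^2 × 17 × 29
LCM(136, 374, 1972) = 2^3 × 11 × 17 × 29 = 43384.
Cycles for period 136: 43384 / 136 = 319.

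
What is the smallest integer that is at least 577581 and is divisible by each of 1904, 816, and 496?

708288

The integer must be a common multiple of 1904, 816, and 496, so a multiple of their LCM.
1904 = 2^4 × 7 × 17
816 = 2^4 × 3 × 17
496 = 2^4 × 31
LCM(1904, 816, 496) = 2^4 × 3 × 7 × 17 × 31 = 177072.
Smallest multiple of 177072 that is ≥ 577581: ⌈577581/177072⌉ × 177072 = 4 × 177072 = 708288.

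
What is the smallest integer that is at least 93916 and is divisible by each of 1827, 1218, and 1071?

124236

The integer must be a common multiple of 1827, 1218, and 1071, so a multiple of their LCM.
1827 = 3^2 × 7 × 29
1218 = 2 × 3 × 7 × 29
1071 = 3^2 × 7 × 17
LCM(1827, 1218, 1071) = 2 × 3^2 × 7 × 17 × 29 = 62118.
Smallest multiple of 62118 that is ≥ 93916: ⌈93916/62118⌉ × 62118 = 2 × 62118 = 124236.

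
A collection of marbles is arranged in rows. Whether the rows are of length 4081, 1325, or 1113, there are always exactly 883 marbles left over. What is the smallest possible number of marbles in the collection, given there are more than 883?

306958

N − 883 must be a common multiple of 4081, 1325, and 1113.
4081 = 7 × 11 × 53
1325 = 5^2 × 53
1113 = 3 × 7 × 53
LCM(4081, 1325, 1113) = 3 × 5^2 × 7 × 11 × 53 = 306075.
Smallest N > 883 is LCM + 883 = 306075 + 883 = 306958.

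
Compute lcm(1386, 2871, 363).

442134

1386 = 2 × 3^2 × 7 × 11
2871 = 3^2 × 11 × 29
363 = 3 × 11^2
LCM(1386, 2871, 363) = 2 × 3^2 × 7 × 11^2 × 29 = 442134.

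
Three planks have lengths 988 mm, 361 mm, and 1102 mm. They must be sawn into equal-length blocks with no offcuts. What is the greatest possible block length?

19 mm

This is the greatest common divisor of 988, 361, and 1102.
988 = 2^2 × 13 × 19
361 = 19^2
1102 = 2 × 19 × 29
gcd(988, 361, 1102) = 19.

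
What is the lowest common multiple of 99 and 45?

99 = 3^2 × 11
45 = 3^2 × 5
LCM(99, 45) = 3^2 × 5 × 11 = 495.

495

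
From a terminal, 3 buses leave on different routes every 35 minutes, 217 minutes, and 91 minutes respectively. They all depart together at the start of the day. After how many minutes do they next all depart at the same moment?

14105 minutes

We need the least common multiple of the intervals.
35 = 5 × 7
217 = 7 × 31
91 = 7 × 13
LCM(35, 217, 91) = 5 × 7 × 13 × 31 = 14105.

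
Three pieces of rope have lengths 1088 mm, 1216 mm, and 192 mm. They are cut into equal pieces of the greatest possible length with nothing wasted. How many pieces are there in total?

39

Piece length = gcd(1088, 1216, 192).
1088 = 2^6 × 17
1216 = 2^6 × 19
192 = 2^6 × 3
gcd(1088, 1216, 192) = 2^6 = 64.
Total pieces = 1088/64 + 1216/64 + 192/64 = 17 + 19 + 3 = 39.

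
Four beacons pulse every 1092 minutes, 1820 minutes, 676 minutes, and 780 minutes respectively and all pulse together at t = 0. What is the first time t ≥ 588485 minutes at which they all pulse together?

638820 minutes

Joint pulses occur at multiples of LCM(1092, 1820, 676, 780).
1092 = 2^2 × 3 × 7 × 13
1820 = 2^2 × 5 × 7 × 13
676 = 2^2 × 13^2
780 = 2^2 × 3 × 5 × 13
LCM(1092, 1820, 676, 780) = 2^2 × 3 × 5 × 7 × 13^2 = 70980.
Smallest multiple of 70980 that is ≥ 588485: ⌈588485/70980⌉ × 70980 = 9 × 70980 = 638820.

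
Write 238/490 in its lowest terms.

17/35

238 = 2 × 7 × 17
490 = 2 × 5 × 7^2
gcd(238, 490) = 2 × 7 = 14.
Divide numerator and denominator by 14: 238/490 = 17/35.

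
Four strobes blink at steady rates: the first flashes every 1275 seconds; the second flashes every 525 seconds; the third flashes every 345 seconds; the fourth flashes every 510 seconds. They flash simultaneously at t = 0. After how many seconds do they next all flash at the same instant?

410550 seconds

The first simultaneous occurrence is after LCM of the individual periods.
1275 = 3 × 5^2 × 17
525 = 3 × 5^2 × 7
345 = 3 × 5 × 23
510 = 2 × 3 × 5 × 17
LCM(1275, 525, 345, 510) = 2 × 3 × 5^2 × 7 × 17 × 23 = 410550.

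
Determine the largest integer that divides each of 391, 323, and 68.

17

391 = 17 × 23
323 = 17 × 19
68 = 2^2 × 17
gcd(391, 323, 68) = 17.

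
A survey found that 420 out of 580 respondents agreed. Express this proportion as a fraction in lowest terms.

21/29

420 = 2^2 × 3 × 5 × 7
580 = 2^2 × 5 × 29
gcd(420, 580) = 2^2 × 5 = 20.
Divide numerator and denominator by 20: 420/580 = 21/29.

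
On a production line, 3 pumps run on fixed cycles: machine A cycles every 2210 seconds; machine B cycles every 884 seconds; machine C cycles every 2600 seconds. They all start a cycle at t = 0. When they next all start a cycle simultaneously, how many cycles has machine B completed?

They are all back at their starting positions together after one LCM of the periods.
2210 = 2 × 5 × 13 × 17
884 = 2^2 × 13 × 17
2600 = 2^3 × 5^2 × 13
LCM(2210, 884, 2600) = 2^3 × 5^2 × 13 × 17 = 44200.
Cycles for period 884: 44200 / 884 = 50.

50 cycles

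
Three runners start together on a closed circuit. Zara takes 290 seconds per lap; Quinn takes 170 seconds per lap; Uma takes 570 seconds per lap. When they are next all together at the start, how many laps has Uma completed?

493 laps

The first common completion time is the LCM of the periods.
290 = 2 × 5 × 29
170 = 2 × 5 × 17
570 = 2 × 3 × 5 × 19
LCM(290, 170, 570) = 2 × 3 × 5 × 17 × 19 × 29 = 281010.
Laps for period 570: 281010 / 570 = 493.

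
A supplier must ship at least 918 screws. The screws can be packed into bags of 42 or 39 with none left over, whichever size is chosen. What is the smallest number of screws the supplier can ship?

1092

The number of screws must be a common multiple of 42 and 39, so a multiple of their LCM.
42 = 2 × 3 × 7
39 = 3 × 13
LCM(42, 39) = 2 × 3 × 7 × 13 = 546.
Smallest multiple of 546 that is ≥ 918: ⌈918/546⌉ × 546 = 2 × 546 = 1092.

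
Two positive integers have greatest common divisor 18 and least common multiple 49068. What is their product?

For any two positive integers, gcd × lcm = product = 18 × 49068 = 883224.

883224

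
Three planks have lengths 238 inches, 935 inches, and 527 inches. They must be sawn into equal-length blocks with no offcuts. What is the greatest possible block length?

17 inches

This is the greatest common divisor of 238, 935, and 527.
238 = 2 × 7 × 17
935 = 5 × 11 × 17
527 = 17 × 31
gcd(238, 935, 527) = 17.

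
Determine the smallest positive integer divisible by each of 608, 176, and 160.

33440

608 = 2^5 × 19
176 = 2^4 × 11
160 = 2^5 × 5
LCM(608, 176, 160) = 2^5 × 5 × 11 × 19 = 33440.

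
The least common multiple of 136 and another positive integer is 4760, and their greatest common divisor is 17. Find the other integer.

595

gcd × lcm = product of the two integers, so the other integer is (17 × 4760) / 136 = 595.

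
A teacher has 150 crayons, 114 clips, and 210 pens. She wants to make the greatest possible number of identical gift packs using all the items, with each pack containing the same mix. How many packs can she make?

6 packs

The pack count must divide each quantity, so the greatest is gcd(150, 114, 210).
150 = 2 × 3 × 5^2
114 = 2 × 3 × 19
210 = 2 × 3 × 5 × 7
gcd(150, 114, 210) = 2 × 3 = 6.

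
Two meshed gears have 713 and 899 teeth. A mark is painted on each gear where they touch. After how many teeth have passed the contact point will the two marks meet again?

20677 teeth

They coincide at every common multiple of the periods; the first is the LCM.
713 = 23 × 31
899 = 29 × 31
LCM(713, 899) = 23 × 29 × 31 = 20677.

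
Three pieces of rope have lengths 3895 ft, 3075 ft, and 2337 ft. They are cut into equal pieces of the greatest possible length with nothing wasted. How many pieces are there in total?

Piece length = gcd(3895, 3075, 2337).
3895 = 5 × 19 × 41
3075 = 3 × 5^2 × 41
2337 = 3 × 19 × 41
gcd(3895, 3075, 2337) = 41.
Total pieces = 3895/41 + 3075/41 + 2337/41 = 95 + 75 + 57 = 227.

227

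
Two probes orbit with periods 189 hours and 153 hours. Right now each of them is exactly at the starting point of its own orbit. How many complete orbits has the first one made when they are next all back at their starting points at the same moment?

They are all back at their starting positions together after one LCM of the periods.
189 = 3^3 × 7
153 = 3^2 × 17
LCM(189, 153) = 3^3 × 7 × 17 = 3213.
Orbits for period 189: 3213 / 189 = 17.

17 orbits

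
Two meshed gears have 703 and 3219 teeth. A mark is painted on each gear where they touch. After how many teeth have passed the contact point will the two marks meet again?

61161 teeth

We need the least common multiple of the intervals.
703 = 19 × 37
3219 = 3 × 29 × 37
LCM(703, 3219) = 3 × 19 × 29 × 37 = 61161.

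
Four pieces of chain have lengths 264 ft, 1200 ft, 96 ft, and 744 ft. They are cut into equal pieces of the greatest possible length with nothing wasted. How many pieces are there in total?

96

Piece length = gcd(264, 1200, 96, 744).
264 = 2^3 × 3 × 11
1200 = 2^4 × 3 × 5^2
96 = 2^5 × 3
744 = 2^3 × 3 × 31
gcd(264, 1200, 96, 744) = 2^3 × 3 = 24.
Total pieces = 264/24 + 1200/24 + 96/24 + 744/24 = 11 + 50 + 4 + 31 = 96.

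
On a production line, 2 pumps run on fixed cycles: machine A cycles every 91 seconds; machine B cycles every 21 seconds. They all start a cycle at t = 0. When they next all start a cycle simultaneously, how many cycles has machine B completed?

They are all back at their starting positions together after one LCM of the periods.
91 = 7 × 13
21 = 3 × 7
LCM(91, 21) = 3 × 7 × 13 = 273.
Cycles for period 21: 273 / 21 = 13.

13 cycles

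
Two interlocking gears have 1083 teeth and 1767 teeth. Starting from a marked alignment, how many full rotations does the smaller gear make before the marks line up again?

They are all back at their starting positions together after one LCM of the periods.
1083 = 3 × 19^2
1767 = 3 × 19 × 31
LCM(1083, 1767) = 3 × 19^2 × 31 = 33573.
Rotations for period 1083: 33573 / 1083 = 31.

31 rotations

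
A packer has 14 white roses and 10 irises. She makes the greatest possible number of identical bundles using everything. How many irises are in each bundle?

Number of bundles = gcd(14, 10).
14 = 2 × 7
10 = 2 × 5
gcd(14, 10) = 2.
irises per bundle = 10 / 2 = 5.

5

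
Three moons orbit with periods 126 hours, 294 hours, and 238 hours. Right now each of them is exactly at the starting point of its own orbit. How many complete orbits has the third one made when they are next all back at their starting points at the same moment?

63 orbits

All finish a whole number of cycles simultaneously at t = LCM of the periods.
126 = 2 × 3^2 × 7
294 = 2 × 3 × 7^2
238 = 2 × 7 × 17
LCM(126, 294, 238) = 2 × 3^2 × 7^2 × 17 = 14994.
Orbits for period 238: 14994 / 238 = 63.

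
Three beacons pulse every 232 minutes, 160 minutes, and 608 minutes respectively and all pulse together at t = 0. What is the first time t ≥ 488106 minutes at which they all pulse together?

Joint pulses occur at multiples of LCM(232, 160, 608).
232 = 2^3 × 29
160 = 2^5 × 5
608 = 2^5 × 19
LCM(232, 160, 608) = 2^5 × 5 × 19 × 29 = 88160.
Smallest multiple of 88160 that is ≥ 488106: ⌈488106/88160⌉ × 88160 = 6 × 88160 = 528960.

528960 minutes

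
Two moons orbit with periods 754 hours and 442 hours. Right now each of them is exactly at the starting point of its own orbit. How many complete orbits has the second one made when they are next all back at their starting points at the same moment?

29 orbits

All finish a whole number of cycles simultaneously at t = LCM of the periods.
754 = 2 × 13 × 29
442 = 2 × 13 × 17
LCM(754, 442) = 2 × 13 × 17 × 29 = 12818.
Orbits for period 442: 12818 / 442 = 29.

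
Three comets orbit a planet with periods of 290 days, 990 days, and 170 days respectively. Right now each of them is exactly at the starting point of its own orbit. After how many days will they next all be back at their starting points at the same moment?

The first simultaneous occurrence is after LCM of the individual periods.
290 = 2 × 5 × 29
990 = 2 × 3^2 × 5 × 11
170 = 2 × 5 × 17
LCM(290, 990, 170) = 2 × 3^2 × 5 × 11 × 17 × 29 = 488070.

488070 days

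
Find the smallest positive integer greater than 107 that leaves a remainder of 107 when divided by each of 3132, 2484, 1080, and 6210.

720467

N − 107 must be a common multiple of 3132, 2484, 1080, and 6210.
3132 = 2^2 × 3^3 × 29
2484 = 2^2 × 3^3 × 23
1080 = 2^3 × 3^3 × 5
6210 = 2 × 3^3 × 5 × 23
LCM(3132, 2484, 1080, 6210) = 2^3 × 3^3 × 5 × 23 × 29 = 720360.
Smallest N > 107 is LCM + 107 = 720360 + 107 = 720467.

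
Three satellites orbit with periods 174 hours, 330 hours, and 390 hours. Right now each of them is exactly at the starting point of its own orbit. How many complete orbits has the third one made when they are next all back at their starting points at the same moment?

319 orbits

The first common completion time is the LCM of the periods.
174 = 2 × 3 × 29
330 = 2 × 3 × 5 × 11
390 = 2 × 3 × 5 × 13
LCM(174, 330, 390) = 2 × 3 × 5 × 11 × 13 × 29 = 124410.
Orbits for period 390: 124410 / 390 = 319.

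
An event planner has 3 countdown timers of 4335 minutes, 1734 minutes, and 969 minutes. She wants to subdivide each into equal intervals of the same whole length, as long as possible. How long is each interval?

51 minutes

The interval must divide each timer length; the longest such is the gcd.
4335 = 3 × 5 × 17^2
1734 = 2 × 3 × 17^2
969 = 3 × 17 × 19
gcd(4335, 1734, 969) = 3 × 17 = 51.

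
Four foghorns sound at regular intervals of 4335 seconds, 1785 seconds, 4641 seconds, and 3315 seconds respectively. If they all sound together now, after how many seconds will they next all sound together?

394485 seconds

We need the least common multiple of the intervals.
4335 = 3 × 5 × 17^2
1785 = 3 × 5 × 7 × 17
4641 = 3 × 7 × 13 × 17
3315 = 3 × 5 × 13 × 17
LCM(4335, 1785, 4641, 3315) = 3 × 5 × 7 × 13 × 17^2 = 394485.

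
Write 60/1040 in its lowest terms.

3/52

60 = 2^2 × 3 × 5
1040 = 2^4 × 5 × 13
gcd(60, 1040) = 2^2 × 5 = 20.
Divide numerator and denominator by 20: 60/1040 = 3/52.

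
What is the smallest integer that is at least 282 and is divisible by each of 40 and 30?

360

The integer must be a common multiple of 40 and 30, so a multiple of their LCM.
40 = 2^3 × 5
30 = 2 × 3 × 5
LCM(40, 30) = 2^3 × 3 × 5 = 120.
Smallest multiple of 120 that is ≥ 282: ⌈282/120⌉ × 120 = 3 × 120 = 360.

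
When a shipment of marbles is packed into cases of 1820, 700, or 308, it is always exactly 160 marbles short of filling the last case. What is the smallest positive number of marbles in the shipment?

Being 160 short of a full case of size k means N ≡ −160 (mod k), i.e. N + 160 is a multiple of each size.
1820 = 2^2 × 5 × 7 × 13
700 = 2^2 × 5^2 × 7
308 = 2^2 × 7 × 11
LCM(1820, 700, 308) = 2^2 × 5^2 × 7 × 11 × 13 = 100100.
Smallest positive N is 100100 − 160 = 99940.

99940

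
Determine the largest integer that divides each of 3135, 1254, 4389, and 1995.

57

3135 = 3 × 5 × 11 × 19
1254 = 2 × 3 × 11 × 19
4389 = 3 × 7 × 11 × 19
1995 = 3 × 5 × 7 × 19
gcd(3135, 1254, 4389, 1995) = 3 × 19 = 57.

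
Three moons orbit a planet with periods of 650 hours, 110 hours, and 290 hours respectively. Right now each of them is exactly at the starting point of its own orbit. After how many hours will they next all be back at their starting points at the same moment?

The first simultaneous occurrence is after LCM of the individual periods.
650 = 2 × 5^2 × 13
110 = 2 × 5 × 11
290 = 2 × 5 × 29
LCM(650, 110, 290) = 2 × 5^2 × 11 × 13 × 29 = 207350.

207350 hours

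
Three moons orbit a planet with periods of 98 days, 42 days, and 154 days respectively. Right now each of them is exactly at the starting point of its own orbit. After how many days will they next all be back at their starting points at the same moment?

They coincide at every common multiple of the periods; the first is the LCM.
98 = 2 × 7^2
42 = 2 × 3 × 7
154 = 2 × 7 × 11
LCM(98, 42, 154) = 2 × 3 × 7^2 × 11 = 3234.

3234 days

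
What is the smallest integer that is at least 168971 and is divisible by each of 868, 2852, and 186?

179676

The integer must be a common multiple of 868, 2852, and 186, so a multiple of their LCM.
868 = 2^2 × 7 × 31
2852 = 2^2 × 23 × 31
186 = 2 × 3 × 31
LCM(868, 2852, 186) = 2^2 × 3 × 7 × 23 × 31 = 59892.
Smallest multiple of 59892 that is ≥ 168971: ⌈168971/59892⌉ × 59892 = 3 × 59892 = 179676.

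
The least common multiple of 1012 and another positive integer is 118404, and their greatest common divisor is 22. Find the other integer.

gcd × lcm = product of the two integers, so the other integer is (22 × 118404) / 1012 = 2574.

2574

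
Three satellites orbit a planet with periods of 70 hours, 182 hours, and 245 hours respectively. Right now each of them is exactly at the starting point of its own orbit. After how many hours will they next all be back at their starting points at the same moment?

They coincide at every common multiple of the periods; the first is the LCM.
70 = 2 × 5 × 7
182 = 2 × 7 × 13
245 = 5 × 7^2
LCM(70, 182, 245) = 2 × 5 × 7^2 × 13 = 6370.

6370 hours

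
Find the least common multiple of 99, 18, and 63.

99 = 3^2 × 11
18 = 2 × 3^2
63 = 3^2 × 7
LCM(99, 18, 63) = 2 × 3^2 × 7 × 11 = 1386.

1386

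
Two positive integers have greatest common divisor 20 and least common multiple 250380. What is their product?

For any two positive integers, gcd × lcm = product = 20 × 250380 = 5007600.

5007600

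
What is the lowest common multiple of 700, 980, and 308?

700 = 2^2 × 5^2 × 7
980 = 2^2 × 5 × 7^2
308 = 2^2 × 7 × 11
LCM(700, 980, 308) = 2^2 × 5^2 × 7^2 × 11 = 53900.

53900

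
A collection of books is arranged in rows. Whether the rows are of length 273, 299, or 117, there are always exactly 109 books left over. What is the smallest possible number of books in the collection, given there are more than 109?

N − 109 must be a common multiple of 273, 299, and 117.
273 = 3 × 7 × 13
299 = 13 × 23
117 = 3^2 × 13
LCM(273, 299, 117) = 3^2 × 7 × 13 × 23 = 18837.
Smallest N > 109 is LCM + 109 = 18837 + 109 = 18946.

18946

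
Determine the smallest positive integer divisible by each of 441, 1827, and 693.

140679

441 = 3^2 × 7^2
1827 = 3^2 × 7 × 29
693 = 3^2 × 7 × 11
LCM(441, 1827, 693) = 3^2 × 7^2 × 11 × 29 = 140679.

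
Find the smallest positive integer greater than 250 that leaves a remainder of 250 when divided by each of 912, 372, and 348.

820138

N − 250 must be a common multiple of 912, 372, and 348.
912 = 2^4 × 3 × 19
372 = 2^2 × 3 × 31
348 = 2^2 × 3 × 29
LCM(912, 372, 348) = 2^4 × 3 × 19 × 29 × 31 = 819888.
Smallest N > 250 is LCM + 250 = 819888 + 250 = 820138.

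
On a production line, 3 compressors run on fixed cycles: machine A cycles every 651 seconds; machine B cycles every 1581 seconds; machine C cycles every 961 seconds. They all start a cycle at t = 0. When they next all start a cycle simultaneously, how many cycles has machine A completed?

527 cycles

They are all back at their starting positions together after one LCM of the periods.
651 = 3 × 7 × 31
1581 = 3 × 17 × 31
961 = 31^2
LCM(651, 1581, 961) = 3 × 7 × 17 × 31^2 = 343077.
Cycles for period 651: 343077 / 651 = 527.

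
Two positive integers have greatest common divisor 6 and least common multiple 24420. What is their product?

146520

For any two positive integers, gcd × lcm = product = 6 × 24420 = 146520.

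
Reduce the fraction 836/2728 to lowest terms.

19/62

836 = 2^2 × 11 × 19
2728 = 2^3 × 11 × 31
gcd(836, 2728) = 2^2 × 11 = 44.
Divide numerator and denominator by 44: 836/2728 = 19/62.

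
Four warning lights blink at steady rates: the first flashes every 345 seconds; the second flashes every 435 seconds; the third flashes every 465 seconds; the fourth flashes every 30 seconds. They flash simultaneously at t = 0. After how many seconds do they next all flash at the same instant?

We need the least common multiple of the intervals.
345 = 3 × 5 × 23
435 = 3 × 5 × 29
465 = 3 × 5 × 31
30 = 2 × 3 × 5
LCM(345, 435, 465, 30) = 2 × 3 × 5 × 23 × 29 × 31 = 620310.

620310 seconds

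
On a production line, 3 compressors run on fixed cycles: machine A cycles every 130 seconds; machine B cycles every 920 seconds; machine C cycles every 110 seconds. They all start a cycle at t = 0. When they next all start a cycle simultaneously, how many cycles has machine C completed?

1196 cycles

The first common completion time is the LCM of the periods.
130 = 2 × 5 × 13
920 = 2^3 × 5 × 23
110 = 2 × 5 × 11
LCM(130, 920, 110) = 2^3 × 5 × 11 × 13 × 23 = 131560.
Cycles for period 110: 131560 / 110 = 1196.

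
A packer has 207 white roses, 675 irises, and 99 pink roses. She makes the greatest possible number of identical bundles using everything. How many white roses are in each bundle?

23

Number of bundles = gcd(207, 675, 99).
207 = 3^2 × 23
675 = 3^3 × 5^2
99 = 3^2 × 11
gcd(207, 675, 99) = 3^2 = 9.
white roses per bundle = 207 / 9 = 23.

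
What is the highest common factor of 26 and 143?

26 = 2 × 13
143 = 11 × 13
gcd(26, 143) = 13.

13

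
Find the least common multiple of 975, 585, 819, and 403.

975 = 3 × 5^2 × 13
585 = 3^2 × 5 × 13
819 = 3^2 × 7 × 13
403 = 13 × 31
LCM(975, 585, 819, 403) = 3^2 × 5^2 × 7 × 13 × 31 = 634725.

634725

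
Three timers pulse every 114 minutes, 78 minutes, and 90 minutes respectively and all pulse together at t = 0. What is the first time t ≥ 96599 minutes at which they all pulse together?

Joint pulses occur at multiples of LCM(114, 78, 90).
114 = 2 × 3 × 19
78 = 2 × 3 × 13
90 = 2 × 3^2 × 5
LCM(114, 78, 90) = 2 × 3^2 × 5 × 13 × 19 = 22230.
Smallest multiple of 22230 that is ≥ 96599: ⌈96599/22230⌉ × 22230 = 5 × 22230 = 111150.

111150 minutes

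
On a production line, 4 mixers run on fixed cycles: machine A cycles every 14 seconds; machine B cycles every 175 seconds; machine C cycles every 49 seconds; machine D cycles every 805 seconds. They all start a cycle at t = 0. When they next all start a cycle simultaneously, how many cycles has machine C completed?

They are all back at their starting positions together after one LCM of the periods.
14 = 2 × 7
175 = 5^2 × 7
49 = 7^2
805 = 5 × 7 × 23
LCM(14, 175, 49, 805) = 2 × 5^2 × 7^2 × 23 = 56350.
Cycles for period 49: 56350 / 49 = 1150.

1150 cycles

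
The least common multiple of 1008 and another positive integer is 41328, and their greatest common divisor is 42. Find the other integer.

gcd × lcm = product of the two integers, so the other integer is (42 × 41328) / 1008 = 1722.

1722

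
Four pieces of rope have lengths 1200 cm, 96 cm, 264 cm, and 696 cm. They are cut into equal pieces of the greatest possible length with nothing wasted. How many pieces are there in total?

94

Piece length = gcd(1200, 96, 264, 696).
1200 = 2^4 × 3 × 5^2
96 = 2^5 × 3
264 = 2^3 × 3 × 11
696 = 2^3 × 3 × 29
gcd(1200, 96, 264, 696) = 2^3 × 3 = 24.
Total pieces = 1200/24 + 96/24 + 264/24 + 696/24 = 50 + 4 + 11 + 29 = 94.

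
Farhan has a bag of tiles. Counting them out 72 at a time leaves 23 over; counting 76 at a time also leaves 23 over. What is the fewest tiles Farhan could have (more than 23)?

N − 23 must be a common multiple of 72 and 76.
72 = 2^3 × 3^2
76 = 2^2 × 19
LCM(72, 76) = 2^3 × 3^2 × 19 = 1368.
Smallest N > 23 is LCM + 23 = 1368 + 23 = 1391.

1391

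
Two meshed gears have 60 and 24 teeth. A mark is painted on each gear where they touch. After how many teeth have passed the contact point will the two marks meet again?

The first simultaneous occurrence is after LCM of the individual periods.
60 = 2^2 × 3 × 5
24 = 2^3 × 3
LCM(60, 24) = 2^3 × 3 × 5 = 120.

120 teeth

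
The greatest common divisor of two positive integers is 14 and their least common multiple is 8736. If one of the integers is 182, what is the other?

For two integers, gcd × lcm = product, so the other is (14 × 8736) / 182 = 122304 / 182 = 672.

672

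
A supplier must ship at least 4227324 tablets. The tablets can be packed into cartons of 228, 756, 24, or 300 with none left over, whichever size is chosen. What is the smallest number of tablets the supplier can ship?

The number of tablets must be a common multiple of 228, 756, 24, and 300, so a multiple of their LCM.
228 = 2^2 × 3 × 19
756 = 2^2 × 3^3 × 7
24 = 2^3 × 3
300 = 2^2 × 3 × 5^2
LCM(228, 756, 24, 300) = 2^3 × 3^3 × 5^2 × 7 × 19 = 718200.
Smallest multiple of 718200 that is ≥ 4227324: ⌈4227324/718200⌉ × 718200 = 6 × 718200 = 4309200.

4309200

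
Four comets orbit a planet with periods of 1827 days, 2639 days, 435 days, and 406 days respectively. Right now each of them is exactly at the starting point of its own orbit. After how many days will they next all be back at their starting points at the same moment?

237510 days

They coincide at every common multiple of the periods; the first is the LCM.
1827 = 3^2 × 7 × 29
2639 = 7 × 13 × 29
435 = 3 × 5 × 29
406 = 2 × 7 × 29
LCM(1827, 2639, 435, 406) = 2 × 3^2 × 5 × 7 × 13 × 29 = 237510.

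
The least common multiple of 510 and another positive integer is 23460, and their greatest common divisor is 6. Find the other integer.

gcd × lcm = product of the two integers, so the other integer is (6 × 23460) / 510 = 276.

276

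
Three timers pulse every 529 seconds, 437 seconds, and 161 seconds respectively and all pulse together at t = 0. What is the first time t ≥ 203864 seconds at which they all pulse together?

211071 seconds

Joint pulses occur at multiples of LCM(529, 437, 161).
529 = 23^2
437 = 19 × 23
161 = 7 × 23
LCM(529, 437, 161) = 7 × 19 × 23^2 = 70357.
Smallest multiple of 70357 that is ≥ 203864: ⌈203864/70357⌉ × 70357 = 3 × 70357 = 211071.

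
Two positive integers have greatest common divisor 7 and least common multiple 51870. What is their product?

363090

For any two positive integers, gcd × lcm = product = 7 × 51870 = 363090.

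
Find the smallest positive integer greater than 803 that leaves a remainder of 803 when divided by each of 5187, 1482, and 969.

N − 803 must be a common multiple of 5187, 1482, and 969.
5187 = 3 × 7 × 13 × 19
1482 = 2 × 3 × 13 × 19
969 = 3 × 17 × 19
LCM(5187, 1482, 969) = 2 × 3 × 7 × 13 × 17 × 19 = 176358.
Smallest N > 803 is LCM + 803 = 176358 + 803 = 177161.

177161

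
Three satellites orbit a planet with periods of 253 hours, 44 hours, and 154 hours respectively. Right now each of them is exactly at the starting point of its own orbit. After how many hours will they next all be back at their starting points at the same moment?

7084 hours

They coincide at every common multiple of the periods; the first is the LCM.
253 = 11 × 23
44 = 2^2 × 11
154 = 2 × 7 × 11
LCM(253, 44, 154) = 2^2 × 7 × 11 × 23 = 7084.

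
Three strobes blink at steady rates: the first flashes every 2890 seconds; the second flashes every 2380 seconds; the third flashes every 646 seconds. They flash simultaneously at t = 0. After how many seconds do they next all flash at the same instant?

We need the least common multiple of the intervals.
2890 = 2 × 5 × 17^2
2380 = 2^2 × 5 × 7 × 17
646 = 2 × 17 × 19
LCM(2890, 2380, 646) = 2^2 × 5 × 7 × 17^2 × 19 = 768740.

768740 seconds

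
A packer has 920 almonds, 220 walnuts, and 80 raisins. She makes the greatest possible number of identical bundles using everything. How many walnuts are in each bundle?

11

Number of bundles = gcd(920, 220, 80).
920 = 2^3 × 5 × 23
220 = 2^2 × 5 × 11
80 = 2^4 × 5
gcd(920, 220, 80) = 2^2 × 5 = 20.
walnuts per bundle = 220 / 20 = 11.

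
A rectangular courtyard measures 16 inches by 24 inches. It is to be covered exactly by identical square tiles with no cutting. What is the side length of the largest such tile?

8 inches

The tile side must divide both 16 and 24, so the largest is their gcd.
16 = 2^4
24 = 2^3 × 3
gcd(16, 24) = 2^3 = 8.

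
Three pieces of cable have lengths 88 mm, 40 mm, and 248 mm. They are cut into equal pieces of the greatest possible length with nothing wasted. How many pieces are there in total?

Piece length = gcd(88, 40, 248).
88 = 2^3 × 11
40 = 2^3 × 5
248 = 2^3 × 31
gcd(88, 40, 248) = 2^3 = 8.
Total pieces = 88/8 + 40/8 + 248/8 = 11 + 5 + 31 = 47.

47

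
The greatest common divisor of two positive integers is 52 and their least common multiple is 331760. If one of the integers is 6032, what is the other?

2860

For two integers, gcd × lcm = product, so the other is (52 × 331760) / 6032 = 17251520 / 6032 = 2860.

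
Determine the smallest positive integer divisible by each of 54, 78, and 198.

7722

54 = 2 × 3^3
78 = 2 × 3 × 13
198 = 2 × 3^2 × 11
LCM(54, 78, 198) = 2 × 3^3 × 11 × 13 = 7722.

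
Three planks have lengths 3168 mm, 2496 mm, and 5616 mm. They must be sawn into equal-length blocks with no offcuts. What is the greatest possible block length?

The block length must divide every plank, so the greatest is gcd(3168, 2496, 5616).
3168 = 2^5 × 3^2 × 11
2496 = 2^6 × 3 × 13
5616 = 2^4 × 3^3 × 13
gcd(3168, 2496, 5616) = 2^4 × 3 = 48.

48 mm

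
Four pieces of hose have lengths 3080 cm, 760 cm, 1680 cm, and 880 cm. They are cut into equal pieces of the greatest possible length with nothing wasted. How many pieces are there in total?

Piece length = gcd(3080, 760, 1680, 880).
3080 = 2^3 × 5 × 7 × 11
760 = 2^3 × 5 × 19
1680 = 2^4 × 3 × 5 × 7
880 = 2^4 × 5 × 11
gcd(3080, 760, 1680, 880) = 2^3 × 5 = 40.
Total pieces = 3080/40 + 760/40 + 1680/40 + 880/40 = 77 + 19 + 42 + 22 = 160.

160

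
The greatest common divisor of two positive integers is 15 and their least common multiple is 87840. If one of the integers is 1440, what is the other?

915

For two integers, gcd × lcm = product, so the other is (15 × 87840) / 1440 = 1317600 / 1440 = 915.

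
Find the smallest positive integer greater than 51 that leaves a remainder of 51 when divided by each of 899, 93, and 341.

29718

N − 51 must be a common multiple of 899, 93, and 341.
899 = 29 × 31
93 = 3 × 31
341 = 11 × 31
LCM(899, 93, 341) = 3 × 11 × 29 × 31 = 29667.
Smallest N > 51 is LCM + 51 = 29667 + 51 = 29718.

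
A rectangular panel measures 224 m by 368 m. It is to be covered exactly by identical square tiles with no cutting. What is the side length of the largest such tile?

16 m

The tile side must divide both 224 and 368, so the largest is their gcd.
224 = 2^5 × 7
368 = 2^4 × 23
gcd(224, 368) = 2^4 = 16.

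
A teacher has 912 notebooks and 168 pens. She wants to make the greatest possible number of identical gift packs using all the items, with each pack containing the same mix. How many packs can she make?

24 packs

The pack count must divide each quantity, so the greatest is gcd(912, 168).
912 = 2^4 × 3 × 19
168 = 2^3 × 3 × 7
gcd(912, 168) = 2^3 × 3 = 24.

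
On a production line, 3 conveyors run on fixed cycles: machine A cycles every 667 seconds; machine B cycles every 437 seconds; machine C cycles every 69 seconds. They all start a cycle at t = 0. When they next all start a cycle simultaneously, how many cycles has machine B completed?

All finish a whole number of cycles simultaneously at t = LCM of the periods.
667 = 23 × 29
437 = 19 × 23
69 = 3 × 23
LCM(667, 437, 69) = 3 × 19 × 23 × 29 = 38019.
Cycles for period 437: 38019 / 437 = 87.

87 cycles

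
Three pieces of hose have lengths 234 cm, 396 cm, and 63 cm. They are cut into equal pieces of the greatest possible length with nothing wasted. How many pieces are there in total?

Piece length = gcd(234, 396, 63).
234 = 2 × 3^2 × 13
396 = 2^2 × 3^2 × 11
63 = 3^2 × 7
gcd(234, 396, 63) = 3^2 = 9.
Total pieces = 234/9 + 396/9 + 63/9 = 26 + 44 + 7 = 77.

77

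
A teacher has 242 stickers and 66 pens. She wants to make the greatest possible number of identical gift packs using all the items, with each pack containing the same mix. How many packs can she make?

22 packs

The pack count must divide each quantity, so the greatest is gcd(242, 66).
242 = 2 × 11^2
66 = 2 × 3 × 11
gcd(242, 66) = 2 × 11 = 22.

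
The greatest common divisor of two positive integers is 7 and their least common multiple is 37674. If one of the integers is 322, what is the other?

For two integers, gcd × lcm = product, so the other is (7 × 37674) / 322 = 263718 / 322 = 819.

819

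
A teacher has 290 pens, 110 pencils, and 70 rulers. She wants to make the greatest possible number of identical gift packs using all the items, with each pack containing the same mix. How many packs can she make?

10 packs

The pack count must divide each quantity, so the greatest is gcd(290, 110, 70).
290 = 2 × 5 × 29
110 = 2 × 5 × 11
70 = 2 × 5 × 7
gcd(290, 110, 70) = 2 × 5 = 10.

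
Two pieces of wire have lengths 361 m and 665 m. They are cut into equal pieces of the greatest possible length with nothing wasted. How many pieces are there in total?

54

Piece length = gcd(361, 665).
361 = 19^2
665 = 5 × 7 × 19
gcd(361, 665) = 19.
Total pieces = 361/19 + 665/19 = 19 + 35 = 54.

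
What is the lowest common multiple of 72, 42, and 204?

8568

72 = 2^3 × 3^2
42 = 2 × 3 × 7
204 = 2^2 × 3 × 17
LCM(72, 42, 204) = 2^3 × 3^2 × 7 × 17 = 8568.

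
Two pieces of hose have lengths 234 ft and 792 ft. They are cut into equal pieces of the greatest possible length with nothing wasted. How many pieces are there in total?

Piece length = gcd(234, 792).
234 = 2 × 3^2 × 13
792 = 2^3 × 3^2 × 11
gcd(234, 792) = 2 × 3^2 = 18.
Total pieces = 234/18 + 792/18 = 13 + 44 = 57.

57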